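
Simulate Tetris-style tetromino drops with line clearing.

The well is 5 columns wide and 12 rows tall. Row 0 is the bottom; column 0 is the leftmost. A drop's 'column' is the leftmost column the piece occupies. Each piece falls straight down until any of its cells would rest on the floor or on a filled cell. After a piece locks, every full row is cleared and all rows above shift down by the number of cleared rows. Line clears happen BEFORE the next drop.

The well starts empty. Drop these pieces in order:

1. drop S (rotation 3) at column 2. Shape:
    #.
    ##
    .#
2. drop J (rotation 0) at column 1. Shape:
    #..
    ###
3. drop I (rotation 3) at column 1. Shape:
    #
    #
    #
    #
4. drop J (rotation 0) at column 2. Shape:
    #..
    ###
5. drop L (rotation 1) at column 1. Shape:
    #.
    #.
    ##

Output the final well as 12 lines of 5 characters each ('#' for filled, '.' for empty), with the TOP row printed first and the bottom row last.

Answer: .#...
.#...
.##..
.#...
.#...
.#...
.##..
.####
.###.
..#..
..##.
...#.

Derivation:
Drop 1: S rot3 at col 2 lands with bottom-row=0; cleared 0 line(s) (total 0); column heights now [0 0 3 2 0], max=3
Drop 2: J rot0 at col 1 lands with bottom-row=3; cleared 0 line(s) (total 0); column heights now [0 5 4 4 0], max=5
Drop 3: I rot3 at col 1 lands with bottom-row=5; cleared 0 line(s) (total 0); column heights now [0 9 4 4 0], max=9
Drop 4: J rot0 at col 2 lands with bottom-row=4; cleared 0 line(s) (total 0); column heights now [0 9 6 5 5], max=9
Drop 5: L rot1 at col 1 lands with bottom-row=9; cleared 0 line(s) (total 0); column heights now [0 12 10 5 5], max=12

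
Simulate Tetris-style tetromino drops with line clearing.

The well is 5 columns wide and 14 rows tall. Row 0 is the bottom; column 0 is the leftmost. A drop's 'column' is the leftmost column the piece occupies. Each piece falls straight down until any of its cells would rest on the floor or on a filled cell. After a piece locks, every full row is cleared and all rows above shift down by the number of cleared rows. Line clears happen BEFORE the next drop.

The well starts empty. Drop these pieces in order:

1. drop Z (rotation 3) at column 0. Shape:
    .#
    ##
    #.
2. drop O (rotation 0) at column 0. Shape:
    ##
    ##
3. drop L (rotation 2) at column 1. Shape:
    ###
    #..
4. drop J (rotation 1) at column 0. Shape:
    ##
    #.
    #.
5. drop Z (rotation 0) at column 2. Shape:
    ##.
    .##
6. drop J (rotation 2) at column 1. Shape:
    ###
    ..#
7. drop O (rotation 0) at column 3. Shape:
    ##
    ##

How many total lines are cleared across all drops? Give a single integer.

Answer: 0

Derivation:
Drop 1: Z rot3 at col 0 lands with bottom-row=0; cleared 0 line(s) (total 0); column heights now [2 3 0 0 0], max=3
Drop 2: O rot0 at col 0 lands with bottom-row=3; cleared 0 line(s) (total 0); column heights now [5 5 0 0 0], max=5
Drop 3: L rot2 at col 1 lands with bottom-row=5; cleared 0 line(s) (total 0); column heights now [5 7 7 7 0], max=7
Drop 4: J rot1 at col 0 lands with bottom-row=5; cleared 0 line(s) (total 0); column heights now [8 8 7 7 0], max=8
Drop 5: Z rot0 at col 2 lands with bottom-row=7; cleared 0 line(s) (total 0); column heights now [8 8 9 9 8], max=9
Drop 6: J rot2 at col 1 lands with bottom-row=9; cleared 0 line(s) (total 0); column heights now [8 11 11 11 8], max=11
Drop 7: O rot0 at col 3 lands with bottom-row=11; cleared 0 line(s) (total 0); column heights now [8 11 11 13 13], max=13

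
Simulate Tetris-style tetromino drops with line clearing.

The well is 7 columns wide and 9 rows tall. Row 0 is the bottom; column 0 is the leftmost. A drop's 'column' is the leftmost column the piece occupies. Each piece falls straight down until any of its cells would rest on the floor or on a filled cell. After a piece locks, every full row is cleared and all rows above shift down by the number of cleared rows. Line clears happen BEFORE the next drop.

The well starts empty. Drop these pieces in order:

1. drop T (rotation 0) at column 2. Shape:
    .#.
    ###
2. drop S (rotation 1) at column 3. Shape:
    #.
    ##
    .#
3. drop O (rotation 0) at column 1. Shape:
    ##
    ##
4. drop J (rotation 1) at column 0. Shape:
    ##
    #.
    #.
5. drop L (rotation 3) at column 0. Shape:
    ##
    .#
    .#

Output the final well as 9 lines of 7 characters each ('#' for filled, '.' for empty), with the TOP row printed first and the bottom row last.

Drop 1: T rot0 at col 2 lands with bottom-row=0; cleared 0 line(s) (total 0); column heights now [0 0 1 2 1 0 0], max=2
Drop 2: S rot1 at col 3 lands with bottom-row=1; cleared 0 line(s) (total 0); column heights now [0 0 1 4 3 0 0], max=4
Drop 3: O rot0 at col 1 lands with bottom-row=1; cleared 0 line(s) (total 0); column heights now [0 3 3 4 3 0 0], max=4
Drop 4: J rot1 at col 0 lands with bottom-row=1; cleared 0 line(s) (total 0); column heights now [4 4 3 4 3 0 0], max=4
Drop 5: L rot3 at col 0 lands with bottom-row=4; cleared 0 line(s) (total 0); column heights now [7 7 3 4 3 0 0], max=7

Answer: .......
.......
##.....
.#.....
.#.....
##.#...
#####..
#####..
..###..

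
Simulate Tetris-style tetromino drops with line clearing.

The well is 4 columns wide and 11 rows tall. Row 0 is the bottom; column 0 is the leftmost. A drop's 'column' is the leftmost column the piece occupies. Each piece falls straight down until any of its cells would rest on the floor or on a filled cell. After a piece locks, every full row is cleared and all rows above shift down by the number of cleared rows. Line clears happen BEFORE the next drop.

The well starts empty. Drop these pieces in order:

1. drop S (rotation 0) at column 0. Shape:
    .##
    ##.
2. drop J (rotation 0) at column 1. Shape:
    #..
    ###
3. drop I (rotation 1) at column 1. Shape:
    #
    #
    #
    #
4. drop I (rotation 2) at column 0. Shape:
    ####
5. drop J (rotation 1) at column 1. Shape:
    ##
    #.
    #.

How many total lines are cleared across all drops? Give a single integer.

Drop 1: S rot0 at col 0 lands with bottom-row=0; cleared 0 line(s) (total 0); column heights now [1 2 2 0], max=2
Drop 2: J rot0 at col 1 lands with bottom-row=2; cleared 0 line(s) (total 0); column heights now [1 4 3 3], max=4
Drop 3: I rot1 at col 1 lands with bottom-row=4; cleared 0 line(s) (total 0); column heights now [1 8 3 3], max=8
Drop 4: I rot2 at col 0 lands with bottom-row=8; cleared 1 line(s) (total 1); column heights now [1 8 3 3], max=8
Drop 5: J rot1 at col 1 lands with bottom-row=8; cleared 0 line(s) (total 1); column heights now [1 11 11 3], max=11

Answer: 1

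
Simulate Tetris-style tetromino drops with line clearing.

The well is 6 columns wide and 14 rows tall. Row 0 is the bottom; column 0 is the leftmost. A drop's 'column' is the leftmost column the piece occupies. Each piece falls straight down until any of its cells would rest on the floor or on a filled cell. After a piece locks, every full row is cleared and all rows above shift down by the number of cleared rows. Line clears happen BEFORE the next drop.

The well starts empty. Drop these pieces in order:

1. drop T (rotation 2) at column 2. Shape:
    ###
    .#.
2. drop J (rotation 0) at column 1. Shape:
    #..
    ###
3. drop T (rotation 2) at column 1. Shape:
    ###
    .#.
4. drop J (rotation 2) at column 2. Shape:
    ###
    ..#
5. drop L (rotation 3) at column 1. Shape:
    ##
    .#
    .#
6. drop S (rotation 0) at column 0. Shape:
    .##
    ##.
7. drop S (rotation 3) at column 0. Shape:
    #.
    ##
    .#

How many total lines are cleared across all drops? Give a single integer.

Answer: 0

Derivation:
Drop 1: T rot2 at col 2 lands with bottom-row=0; cleared 0 line(s) (total 0); column heights now [0 0 2 2 2 0], max=2
Drop 2: J rot0 at col 1 lands with bottom-row=2; cleared 0 line(s) (total 0); column heights now [0 4 3 3 2 0], max=4
Drop 3: T rot2 at col 1 lands with bottom-row=3; cleared 0 line(s) (total 0); column heights now [0 5 5 5 2 0], max=5
Drop 4: J rot2 at col 2 lands with bottom-row=4; cleared 0 line(s) (total 0); column heights now [0 5 6 6 6 0], max=6
Drop 5: L rot3 at col 1 lands with bottom-row=6; cleared 0 line(s) (total 0); column heights now [0 9 9 6 6 0], max=9
Drop 6: S rot0 at col 0 lands with bottom-row=9; cleared 0 line(s) (total 0); column heights now [10 11 11 6 6 0], max=11
Drop 7: S rot3 at col 0 lands with bottom-row=11; cleared 0 line(s) (total 0); column heights now [14 13 11 6 6 0], max=14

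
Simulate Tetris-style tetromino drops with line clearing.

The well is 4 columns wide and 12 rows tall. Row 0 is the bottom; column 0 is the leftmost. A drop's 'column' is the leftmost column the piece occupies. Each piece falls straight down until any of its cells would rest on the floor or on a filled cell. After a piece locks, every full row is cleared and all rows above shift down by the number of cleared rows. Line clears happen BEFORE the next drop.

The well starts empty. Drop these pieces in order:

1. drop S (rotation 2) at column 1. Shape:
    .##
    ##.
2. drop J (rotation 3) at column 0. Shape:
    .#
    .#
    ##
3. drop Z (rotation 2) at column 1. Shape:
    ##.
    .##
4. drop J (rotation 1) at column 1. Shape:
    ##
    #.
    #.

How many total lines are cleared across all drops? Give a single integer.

Drop 1: S rot2 at col 1 lands with bottom-row=0; cleared 0 line(s) (total 0); column heights now [0 1 2 2], max=2
Drop 2: J rot3 at col 0 lands with bottom-row=1; cleared 1 line(s) (total 1); column heights now [0 3 1 0], max=3
Drop 3: Z rot2 at col 1 lands with bottom-row=2; cleared 0 line(s) (total 1); column heights now [0 4 4 3], max=4
Drop 4: J rot1 at col 1 lands with bottom-row=4; cleared 0 line(s) (total 1); column heights now [0 7 7 3], max=7

Answer: 1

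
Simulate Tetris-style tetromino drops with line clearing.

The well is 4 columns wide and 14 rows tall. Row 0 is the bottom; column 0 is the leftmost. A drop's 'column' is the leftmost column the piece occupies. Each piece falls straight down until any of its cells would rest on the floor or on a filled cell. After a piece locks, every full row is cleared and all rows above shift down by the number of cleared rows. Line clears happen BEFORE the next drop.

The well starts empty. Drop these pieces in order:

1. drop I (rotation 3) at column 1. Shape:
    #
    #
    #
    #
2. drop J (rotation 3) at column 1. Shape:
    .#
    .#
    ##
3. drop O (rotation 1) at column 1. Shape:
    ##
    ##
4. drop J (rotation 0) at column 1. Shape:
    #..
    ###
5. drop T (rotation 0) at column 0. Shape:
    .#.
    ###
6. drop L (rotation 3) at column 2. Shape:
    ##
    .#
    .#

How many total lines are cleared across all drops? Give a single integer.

Answer: 1

Derivation:
Drop 1: I rot3 at col 1 lands with bottom-row=0; cleared 0 line(s) (total 0); column heights now [0 4 0 0], max=4
Drop 2: J rot3 at col 1 lands with bottom-row=4; cleared 0 line(s) (total 0); column heights now [0 5 7 0], max=7
Drop 3: O rot1 at col 1 lands with bottom-row=7; cleared 0 line(s) (total 0); column heights now [0 9 9 0], max=9
Drop 4: J rot0 at col 1 lands with bottom-row=9; cleared 0 line(s) (total 0); column heights now [0 11 10 10], max=11
Drop 5: T rot0 at col 0 lands with bottom-row=11; cleared 0 line(s) (total 0); column heights now [12 13 12 10], max=13
Drop 6: L rot3 at col 2 lands with bottom-row=10; cleared 1 line(s) (total 1); column heights now [0 12 12 12], max=12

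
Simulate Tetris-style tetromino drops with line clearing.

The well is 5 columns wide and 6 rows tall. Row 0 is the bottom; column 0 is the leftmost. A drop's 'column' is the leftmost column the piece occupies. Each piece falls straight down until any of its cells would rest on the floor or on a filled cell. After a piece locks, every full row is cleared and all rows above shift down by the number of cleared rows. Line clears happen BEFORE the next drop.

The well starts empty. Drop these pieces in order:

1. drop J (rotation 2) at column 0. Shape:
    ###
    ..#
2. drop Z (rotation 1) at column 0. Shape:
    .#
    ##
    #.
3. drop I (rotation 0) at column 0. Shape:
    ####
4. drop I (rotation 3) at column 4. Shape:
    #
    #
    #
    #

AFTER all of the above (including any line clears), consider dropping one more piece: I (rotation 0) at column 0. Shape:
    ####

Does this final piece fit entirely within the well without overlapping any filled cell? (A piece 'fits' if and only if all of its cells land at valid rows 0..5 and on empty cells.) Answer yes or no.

Answer: no

Derivation:
Drop 1: J rot2 at col 0 lands with bottom-row=0; cleared 0 line(s) (total 0); column heights now [2 2 2 0 0], max=2
Drop 2: Z rot1 at col 0 lands with bottom-row=2; cleared 0 line(s) (total 0); column heights now [4 5 2 0 0], max=5
Drop 3: I rot0 at col 0 lands with bottom-row=5; cleared 0 line(s) (total 0); column heights now [6 6 6 6 0], max=6
Drop 4: I rot3 at col 4 lands with bottom-row=0; cleared 0 line(s) (total 0); column heights now [6 6 6 6 4], max=6
Test piece I rot0 at col 0 (width 4): heights before test = [6 6 6 6 4]; fits = False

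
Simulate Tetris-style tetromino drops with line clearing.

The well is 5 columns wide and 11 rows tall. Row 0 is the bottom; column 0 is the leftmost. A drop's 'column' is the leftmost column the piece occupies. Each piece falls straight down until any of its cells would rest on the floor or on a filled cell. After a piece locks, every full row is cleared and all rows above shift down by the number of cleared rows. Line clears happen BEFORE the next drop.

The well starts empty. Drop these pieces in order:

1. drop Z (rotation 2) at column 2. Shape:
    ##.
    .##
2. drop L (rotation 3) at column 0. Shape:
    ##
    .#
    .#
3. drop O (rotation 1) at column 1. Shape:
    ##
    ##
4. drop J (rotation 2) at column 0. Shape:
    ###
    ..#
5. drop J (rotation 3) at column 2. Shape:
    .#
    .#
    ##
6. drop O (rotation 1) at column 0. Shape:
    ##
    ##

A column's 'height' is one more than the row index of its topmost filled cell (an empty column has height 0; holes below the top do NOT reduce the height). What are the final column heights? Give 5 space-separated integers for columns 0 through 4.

Answer: 9 9 8 10 1

Derivation:
Drop 1: Z rot2 at col 2 lands with bottom-row=0; cleared 0 line(s) (total 0); column heights now [0 0 2 2 1], max=2
Drop 2: L rot3 at col 0 lands with bottom-row=0; cleared 0 line(s) (total 0); column heights now [3 3 2 2 1], max=3
Drop 3: O rot1 at col 1 lands with bottom-row=3; cleared 0 line(s) (total 0); column heights now [3 5 5 2 1], max=5
Drop 4: J rot2 at col 0 lands with bottom-row=5; cleared 0 line(s) (total 0); column heights now [7 7 7 2 1], max=7
Drop 5: J rot3 at col 2 lands with bottom-row=7; cleared 0 line(s) (total 0); column heights now [7 7 8 10 1], max=10
Drop 6: O rot1 at col 0 lands with bottom-row=7; cleared 0 line(s) (total 0); column heights now [9 9 8 10 1], max=10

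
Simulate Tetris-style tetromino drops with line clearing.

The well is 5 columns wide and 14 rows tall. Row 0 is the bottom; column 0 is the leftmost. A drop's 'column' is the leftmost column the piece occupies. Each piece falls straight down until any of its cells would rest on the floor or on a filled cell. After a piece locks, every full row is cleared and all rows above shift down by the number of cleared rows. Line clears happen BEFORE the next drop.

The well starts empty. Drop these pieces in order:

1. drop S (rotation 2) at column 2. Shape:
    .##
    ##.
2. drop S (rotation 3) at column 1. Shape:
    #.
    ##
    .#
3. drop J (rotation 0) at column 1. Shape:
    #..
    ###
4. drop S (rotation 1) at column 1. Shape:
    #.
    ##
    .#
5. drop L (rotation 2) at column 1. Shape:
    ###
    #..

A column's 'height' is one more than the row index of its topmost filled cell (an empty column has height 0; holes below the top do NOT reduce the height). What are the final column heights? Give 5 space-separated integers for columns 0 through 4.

Drop 1: S rot2 at col 2 lands with bottom-row=0; cleared 0 line(s) (total 0); column heights now [0 0 1 2 2], max=2
Drop 2: S rot3 at col 1 lands with bottom-row=1; cleared 0 line(s) (total 0); column heights now [0 4 3 2 2], max=4
Drop 3: J rot0 at col 1 lands with bottom-row=4; cleared 0 line(s) (total 0); column heights now [0 6 5 5 2], max=6
Drop 4: S rot1 at col 1 lands with bottom-row=5; cleared 0 line(s) (total 0); column heights now [0 8 7 5 2], max=8
Drop 5: L rot2 at col 1 lands with bottom-row=8; cleared 0 line(s) (total 0); column heights now [0 10 10 10 2], max=10

Answer: 0 10 10 10 2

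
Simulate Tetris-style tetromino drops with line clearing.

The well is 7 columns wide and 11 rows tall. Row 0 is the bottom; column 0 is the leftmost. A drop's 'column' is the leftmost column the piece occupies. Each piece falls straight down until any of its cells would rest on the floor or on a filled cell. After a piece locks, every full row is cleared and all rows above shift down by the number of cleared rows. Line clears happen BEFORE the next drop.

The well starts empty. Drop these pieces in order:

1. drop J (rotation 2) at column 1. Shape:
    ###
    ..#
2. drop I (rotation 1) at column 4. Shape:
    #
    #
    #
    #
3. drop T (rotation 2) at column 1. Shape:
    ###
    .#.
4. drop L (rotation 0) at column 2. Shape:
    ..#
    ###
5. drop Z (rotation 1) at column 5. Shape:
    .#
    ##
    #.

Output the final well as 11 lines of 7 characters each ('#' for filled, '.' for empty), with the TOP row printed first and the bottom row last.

Answer: .......
.......
.......
.......
.......
....#..
..###..
.####..
..#.#.#
.######
...###.

Derivation:
Drop 1: J rot2 at col 1 lands with bottom-row=0; cleared 0 line(s) (total 0); column heights now [0 2 2 2 0 0 0], max=2
Drop 2: I rot1 at col 4 lands with bottom-row=0; cleared 0 line(s) (total 0); column heights now [0 2 2 2 4 0 0], max=4
Drop 3: T rot2 at col 1 lands with bottom-row=2; cleared 0 line(s) (total 0); column heights now [0 4 4 4 4 0 0], max=4
Drop 4: L rot0 at col 2 lands with bottom-row=4; cleared 0 line(s) (total 0); column heights now [0 4 5 5 6 0 0], max=6
Drop 5: Z rot1 at col 5 lands with bottom-row=0; cleared 0 line(s) (total 0); column heights now [0 4 5 5 6 2 3], max=6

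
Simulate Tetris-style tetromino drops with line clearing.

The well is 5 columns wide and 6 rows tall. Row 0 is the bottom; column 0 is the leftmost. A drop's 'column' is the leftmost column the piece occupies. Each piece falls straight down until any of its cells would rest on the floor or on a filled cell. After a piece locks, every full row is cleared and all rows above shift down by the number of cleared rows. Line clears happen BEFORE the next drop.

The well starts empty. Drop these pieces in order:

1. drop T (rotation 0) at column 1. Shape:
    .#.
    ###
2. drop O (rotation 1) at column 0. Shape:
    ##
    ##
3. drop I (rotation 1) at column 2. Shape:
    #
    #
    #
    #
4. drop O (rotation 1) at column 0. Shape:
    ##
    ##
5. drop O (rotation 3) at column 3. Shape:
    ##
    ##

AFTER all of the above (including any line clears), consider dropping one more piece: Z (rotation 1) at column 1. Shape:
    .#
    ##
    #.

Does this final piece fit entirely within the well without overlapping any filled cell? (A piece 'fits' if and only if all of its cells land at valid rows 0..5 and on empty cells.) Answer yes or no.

Answer: yes

Derivation:
Drop 1: T rot0 at col 1 lands with bottom-row=0; cleared 0 line(s) (total 0); column heights now [0 1 2 1 0], max=2
Drop 2: O rot1 at col 0 lands with bottom-row=1; cleared 0 line(s) (total 0); column heights now [3 3 2 1 0], max=3
Drop 3: I rot1 at col 2 lands with bottom-row=2; cleared 0 line(s) (total 0); column heights now [3 3 6 1 0], max=6
Drop 4: O rot1 at col 0 lands with bottom-row=3; cleared 0 line(s) (total 0); column heights now [5 5 6 1 0], max=6
Drop 5: O rot3 at col 3 lands with bottom-row=1; cleared 2 line(s) (total 2); column heights now [3 3 4 1 0], max=4
Test piece Z rot1 at col 1 (width 2): heights before test = [3 3 4 1 0]; fits = True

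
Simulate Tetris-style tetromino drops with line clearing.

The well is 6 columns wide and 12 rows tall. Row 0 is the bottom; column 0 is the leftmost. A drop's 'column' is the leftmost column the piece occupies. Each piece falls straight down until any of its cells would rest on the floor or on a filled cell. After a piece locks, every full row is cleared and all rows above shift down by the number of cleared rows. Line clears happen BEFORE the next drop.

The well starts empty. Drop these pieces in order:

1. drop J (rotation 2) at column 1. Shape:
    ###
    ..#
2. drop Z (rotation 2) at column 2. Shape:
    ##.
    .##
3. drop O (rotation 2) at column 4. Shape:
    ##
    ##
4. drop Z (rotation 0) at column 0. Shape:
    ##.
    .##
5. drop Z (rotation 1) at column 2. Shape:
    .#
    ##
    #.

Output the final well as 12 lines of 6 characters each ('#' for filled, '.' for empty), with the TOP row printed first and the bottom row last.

Answer: ......
......
......
......
...#..
..##..
###...
.##.##
..####
...##.
.###..
...#..

Derivation:
Drop 1: J rot2 at col 1 lands with bottom-row=0; cleared 0 line(s) (total 0); column heights now [0 2 2 2 0 0], max=2
Drop 2: Z rot2 at col 2 lands with bottom-row=2; cleared 0 line(s) (total 0); column heights now [0 2 4 4 3 0], max=4
Drop 3: O rot2 at col 4 lands with bottom-row=3; cleared 0 line(s) (total 0); column heights now [0 2 4 4 5 5], max=5
Drop 4: Z rot0 at col 0 lands with bottom-row=4; cleared 0 line(s) (total 0); column heights now [6 6 5 4 5 5], max=6
Drop 5: Z rot1 at col 2 lands with bottom-row=5; cleared 0 line(s) (total 0); column heights now [6 6 7 8 5 5], max=8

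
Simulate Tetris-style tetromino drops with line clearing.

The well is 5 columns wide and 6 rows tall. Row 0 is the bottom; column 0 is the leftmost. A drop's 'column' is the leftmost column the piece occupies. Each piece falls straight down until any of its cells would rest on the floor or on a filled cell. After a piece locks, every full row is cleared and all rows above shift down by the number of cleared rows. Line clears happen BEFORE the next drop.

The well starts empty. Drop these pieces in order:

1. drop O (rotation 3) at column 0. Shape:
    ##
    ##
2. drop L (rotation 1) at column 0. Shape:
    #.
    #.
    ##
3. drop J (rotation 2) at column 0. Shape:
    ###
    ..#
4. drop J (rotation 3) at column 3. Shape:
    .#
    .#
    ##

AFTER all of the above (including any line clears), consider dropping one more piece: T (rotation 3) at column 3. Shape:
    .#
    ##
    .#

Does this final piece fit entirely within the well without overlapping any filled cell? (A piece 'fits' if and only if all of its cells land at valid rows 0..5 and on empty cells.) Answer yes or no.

Answer: yes

Derivation:
Drop 1: O rot3 at col 0 lands with bottom-row=0; cleared 0 line(s) (total 0); column heights now [2 2 0 0 0], max=2
Drop 2: L rot1 at col 0 lands with bottom-row=2; cleared 0 line(s) (total 0); column heights now [5 3 0 0 0], max=5
Drop 3: J rot2 at col 0 lands with bottom-row=4; cleared 0 line(s) (total 0); column heights now [6 6 6 0 0], max=6
Drop 4: J rot3 at col 3 lands with bottom-row=0; cleared 0 line(s) (total 0); column heights now [6 6 6 1 3], max=6
Test piece T rot3 at col 3 (width 2): heights before test = [6 6 6 1 3]; fits = True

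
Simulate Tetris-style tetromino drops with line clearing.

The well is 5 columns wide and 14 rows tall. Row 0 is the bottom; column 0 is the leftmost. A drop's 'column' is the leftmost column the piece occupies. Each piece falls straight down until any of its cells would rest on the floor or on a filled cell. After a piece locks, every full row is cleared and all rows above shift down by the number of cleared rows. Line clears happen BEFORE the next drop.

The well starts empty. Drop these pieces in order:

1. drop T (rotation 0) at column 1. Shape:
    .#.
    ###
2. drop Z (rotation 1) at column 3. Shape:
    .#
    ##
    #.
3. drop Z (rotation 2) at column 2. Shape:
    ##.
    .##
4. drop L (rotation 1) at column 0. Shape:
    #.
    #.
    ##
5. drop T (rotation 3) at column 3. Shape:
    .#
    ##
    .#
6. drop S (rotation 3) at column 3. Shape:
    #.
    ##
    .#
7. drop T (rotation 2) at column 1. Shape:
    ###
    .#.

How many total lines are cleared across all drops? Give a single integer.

Answer: 0

Derivation:
Drop 1: T rot0 at col 1 lands with bottom-row=0; cleared 0 line(s) (total 0); column heights now [0 1 2 1 0], max=2
Drop 2: Z rot1 at col 3 lands with bottom-row=1; cleared 0 line(s) (total 0); column heights now [0 1 2 3 4], max=4
Drop 3: Z rot2 at col 2 lands with bottom-row=4; cleared 0 line(s) (total 0); column heights now [0 1 6 6 5], max=6
Drop 4: L rot1 at col 0 lands with bottom-row=1; cleared 0 line(s) (total 0); column heights now [4 2 6 6 5], max=6
Drop 5: T rot3 at col 3 lands with bottom-row=5; cleared 0 line(s) (total 0); column heights now [4 2 6 7 8], max=8
Drop 6: S rot3 at col 3 lands with bottom-row=8; cleared 0 line(s) (total 0); column heights now [4 2 6 11 10], max=11
Drop 7: T rot2 at col 1 lands with bottom-row=10; cleared 0 line(s) (total 0); column heights now [4 12 12 12 10], max=12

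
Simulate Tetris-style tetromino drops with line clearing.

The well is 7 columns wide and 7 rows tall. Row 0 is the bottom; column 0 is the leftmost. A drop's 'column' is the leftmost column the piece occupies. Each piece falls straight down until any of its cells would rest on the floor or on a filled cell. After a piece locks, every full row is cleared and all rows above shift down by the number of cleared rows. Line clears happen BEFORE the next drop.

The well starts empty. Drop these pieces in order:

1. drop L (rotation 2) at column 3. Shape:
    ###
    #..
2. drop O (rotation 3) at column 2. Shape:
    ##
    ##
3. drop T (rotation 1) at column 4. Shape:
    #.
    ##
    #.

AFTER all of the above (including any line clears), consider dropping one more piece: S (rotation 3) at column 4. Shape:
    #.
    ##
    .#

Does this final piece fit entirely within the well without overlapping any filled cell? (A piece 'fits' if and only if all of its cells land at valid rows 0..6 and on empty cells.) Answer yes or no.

Answer: yes

Derivation:
Drop 1: L rot2 at col 3 lands with bottom-row=0; cleared 0 line(s) (total 0); column heights now [0 0 0 2 2 2 0], max=2
Drop 2: O rot3 at col 2 lands with bottom-row=2; cleared 0 line(s) (total 0); column heights now [0 0 4 4 2 2 0], max=4
Drop 3: T rot1 at col 4 lands with bottom-row=2; cleared 0 line(s) (total 0); column heights now [0 0 4 4 5 4 0], max=5
Test piece S rot3 at col 4 (width 2): heights before test = [0 0 4 4 5 4 0]; fits = True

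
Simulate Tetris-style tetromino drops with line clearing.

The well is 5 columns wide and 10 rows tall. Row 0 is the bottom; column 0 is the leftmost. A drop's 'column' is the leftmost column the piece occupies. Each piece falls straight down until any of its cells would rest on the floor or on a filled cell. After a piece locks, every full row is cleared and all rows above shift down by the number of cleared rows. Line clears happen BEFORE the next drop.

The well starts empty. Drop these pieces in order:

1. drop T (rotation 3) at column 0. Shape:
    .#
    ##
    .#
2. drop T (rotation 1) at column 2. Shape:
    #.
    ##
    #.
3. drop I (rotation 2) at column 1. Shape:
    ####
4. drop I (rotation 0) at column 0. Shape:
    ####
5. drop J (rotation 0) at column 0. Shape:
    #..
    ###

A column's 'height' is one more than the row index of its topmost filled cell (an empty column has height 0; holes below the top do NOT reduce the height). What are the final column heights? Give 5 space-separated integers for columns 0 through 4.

Drop 1: T rot3 at col 0 lands with bottom-row=0; cleared 0 line(s) (total 0); column heights now [2 3 0 0 0], max=3
Drop 2: T rot1 at col 2 lands with bottom-row=0; cleared 0 line(s) (total 0); column heights now [2 3 3 2 0], max=3
Drop 3: I rot2 at col 1 lands with bottom-row=3; cleared 0 line(s) (total 0); column heights now [2 4 4 4 4], max=4
Drop 4: I rot0 at col 0 lands with bottom-row=4; cleared 0 line(s) (total 0); column heights now [5 5 5 5 4], max=5
Drop 5: J rot0 at col 0 lands with bottom-row=5; cleared 0 line(s) (total 0); column heights now [7 6 6 5 4], max=7

Answer: 7 6 6 5 4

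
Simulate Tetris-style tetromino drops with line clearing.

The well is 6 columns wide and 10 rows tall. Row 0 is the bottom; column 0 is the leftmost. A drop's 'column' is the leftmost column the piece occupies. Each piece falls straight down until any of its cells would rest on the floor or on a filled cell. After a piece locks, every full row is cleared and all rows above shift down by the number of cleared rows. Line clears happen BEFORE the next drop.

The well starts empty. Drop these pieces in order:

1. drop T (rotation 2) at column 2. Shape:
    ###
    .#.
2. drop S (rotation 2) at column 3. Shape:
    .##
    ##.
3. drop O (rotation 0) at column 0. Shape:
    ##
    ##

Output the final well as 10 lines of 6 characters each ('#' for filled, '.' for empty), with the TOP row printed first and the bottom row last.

Answer: ......
......
......
......
......
......
....##
...##.
#####.
##.#..

Derivation:
Drop 1: T rot2 at col 2 lands with bottom-row=0; cleared 0 line(s) (total 0); column heights now [0 0 2 2 2 0], max=2
Drop 2: S rot2 at col 3 lands with bottom-row=2; cleared 0 line(s) (total 0); column heights now [0 0 2 3 4 4], max=4
Drop 3: O rot0 at col 0 lands with bottom-row=0; cleared 0 line(s) (total 0); column heights now [2 2 2 3 4 4], max=4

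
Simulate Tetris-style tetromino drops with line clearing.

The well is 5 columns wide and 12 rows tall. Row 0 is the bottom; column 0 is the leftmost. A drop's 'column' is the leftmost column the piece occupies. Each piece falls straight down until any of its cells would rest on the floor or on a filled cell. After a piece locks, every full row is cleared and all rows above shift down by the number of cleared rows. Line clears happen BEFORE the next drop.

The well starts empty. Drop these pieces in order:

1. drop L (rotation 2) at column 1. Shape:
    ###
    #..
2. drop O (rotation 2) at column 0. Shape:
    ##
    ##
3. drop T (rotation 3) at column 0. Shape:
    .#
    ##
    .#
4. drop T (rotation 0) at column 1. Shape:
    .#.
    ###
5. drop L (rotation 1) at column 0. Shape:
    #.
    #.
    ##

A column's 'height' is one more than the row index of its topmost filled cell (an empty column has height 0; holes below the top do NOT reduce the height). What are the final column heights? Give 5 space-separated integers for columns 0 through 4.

Answer: 11 9 9 8 0

Derivation:
Drop 1: L rot2 at col 1 lands with bottom-row=0; cleared 0 line(s) (total 0); column heights now [0 2 2 2 0], max=2
Drop 2: O rot2 at col 0 lands with bottom-row=2; cleared 0 line(s) (total 0); column heights now [4 4 2 2 0], max=4
Drop 3: T rot3 at col 0 lands with bottom-row=4; cleared 0 line(s) (total 0); column heights now [6 7 2 2 0], max=7
Drop 4: T rot0 at col 1 lands with bottom-row=7; cleared 0 line(s) (total 0); column heights now [6 8 9 8 0], max=9
Drop 5: L rot1 at col 0 lands with bottom-row=8; cleared 0 line(s) (total 0); column heights now [11 9 9 8 0], max=11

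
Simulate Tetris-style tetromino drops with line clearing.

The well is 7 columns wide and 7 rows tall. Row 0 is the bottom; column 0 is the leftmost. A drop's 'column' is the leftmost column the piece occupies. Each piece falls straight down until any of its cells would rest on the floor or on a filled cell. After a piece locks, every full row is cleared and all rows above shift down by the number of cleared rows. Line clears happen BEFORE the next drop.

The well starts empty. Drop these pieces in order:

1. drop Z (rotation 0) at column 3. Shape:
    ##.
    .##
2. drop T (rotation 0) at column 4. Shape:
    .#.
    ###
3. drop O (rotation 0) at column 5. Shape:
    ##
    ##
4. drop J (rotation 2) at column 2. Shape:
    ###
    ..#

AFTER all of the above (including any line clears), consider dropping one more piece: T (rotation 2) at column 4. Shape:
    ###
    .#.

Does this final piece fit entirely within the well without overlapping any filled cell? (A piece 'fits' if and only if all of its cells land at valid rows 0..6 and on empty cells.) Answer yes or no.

Drop 1: Z rot0 at col 3 lands with bottom-row=0; cleared 0 line(s) (total 0); column heights now [0 0 0 2 2 1 0], max=2
Drop 2: T rot0 at col 4 lands with bottom-row=2; cleared 0 line(s) (total 0); column heights now [0 0 0 2 3 4 3], max=4
Drop 3: O rot0 at col 5 lands with bottom-row=4; cleared 0 line(s) (total 0); column heights now [0 0 0 2 3 6 6], max=6
Drop 4: J rot2 at col 2 lands with bottom-row=3; cleared 0 line(s) (total 0); column heights now [0 0 5 5 5 6 6], max=6
Test piece T rot2 at col 4 (width 3): heights before test = [0 0 5 5 5 6 6]; fits = False

Answer: no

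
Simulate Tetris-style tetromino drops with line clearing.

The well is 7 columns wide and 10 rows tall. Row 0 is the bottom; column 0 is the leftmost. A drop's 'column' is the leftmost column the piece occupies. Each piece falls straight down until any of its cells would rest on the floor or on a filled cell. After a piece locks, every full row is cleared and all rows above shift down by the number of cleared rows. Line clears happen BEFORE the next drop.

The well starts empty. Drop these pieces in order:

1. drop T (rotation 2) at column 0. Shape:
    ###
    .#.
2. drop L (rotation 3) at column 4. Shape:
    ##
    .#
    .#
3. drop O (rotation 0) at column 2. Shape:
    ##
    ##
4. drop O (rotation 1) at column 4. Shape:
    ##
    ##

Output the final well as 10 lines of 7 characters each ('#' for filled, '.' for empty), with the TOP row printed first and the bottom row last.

Answer: .......
.......
.......
.......
.......
....##.
..####.
..####.
###..#.
.#...#.

Derivation:
Drop 1: T rot2 at col 0 lands with bottom-row=0; cleared 0 line(s) (total 0); column heights now [2 2 2 0 0 0 0], max=2
Drop 2: L rot3 at col 4 lands with bottom-row=0; cleared 0 line(s) (total 0); column heights now [2 2 2 0 3 3 0], max=3
Drop 3: O rot0 at col 2 lands with bottom-row=2; cleared 0 line(s) (total 0); column heights now [2 2 4 4 3 3 0], max=4
Drop 4: O rot1 at col 4 lands with bottom-row=3; cleared 0 line(s) (total 0); column heights now [2 2 4 4 5 5 0], max=5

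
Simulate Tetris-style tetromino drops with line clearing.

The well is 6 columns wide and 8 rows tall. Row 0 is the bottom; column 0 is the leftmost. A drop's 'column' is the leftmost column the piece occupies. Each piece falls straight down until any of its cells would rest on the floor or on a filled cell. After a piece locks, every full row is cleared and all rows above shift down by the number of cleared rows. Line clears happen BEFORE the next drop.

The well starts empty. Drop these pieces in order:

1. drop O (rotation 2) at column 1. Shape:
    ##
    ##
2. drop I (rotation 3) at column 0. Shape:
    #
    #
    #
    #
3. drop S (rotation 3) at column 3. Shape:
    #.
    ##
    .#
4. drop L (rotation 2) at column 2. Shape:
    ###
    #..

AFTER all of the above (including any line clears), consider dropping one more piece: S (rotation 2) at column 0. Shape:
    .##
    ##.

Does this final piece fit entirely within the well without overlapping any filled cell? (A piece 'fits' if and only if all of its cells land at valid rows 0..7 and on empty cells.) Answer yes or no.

Drop 1: O rot2 at col 1 lands with bottom-row=0; cleared 0 line(s) (total 0); column heights now [0 2 2 0 0 0], max=2
Drop 2: I rot3 at col 0 lands with bottom-row=0; cleared 0 line(s) (total 0); column heights now [4 2 2 0 0 0], max=4
Drop 3: S rot3 at col 3 lands with bottom-row=0; cleared 0 line(s) (total 0); column heights now [4 2 2 3 2 0], max=4
Drop 4: L rot2 at col 2 lands with bottom-row=2; cleared 0 line(s) (total 0); column heights now [4 2 4 4 4 0], max=4
Test piece S rot2 at col 0 (width 3): heights before test = [4 2 4 4 4 0]; fits = True

Answer: yes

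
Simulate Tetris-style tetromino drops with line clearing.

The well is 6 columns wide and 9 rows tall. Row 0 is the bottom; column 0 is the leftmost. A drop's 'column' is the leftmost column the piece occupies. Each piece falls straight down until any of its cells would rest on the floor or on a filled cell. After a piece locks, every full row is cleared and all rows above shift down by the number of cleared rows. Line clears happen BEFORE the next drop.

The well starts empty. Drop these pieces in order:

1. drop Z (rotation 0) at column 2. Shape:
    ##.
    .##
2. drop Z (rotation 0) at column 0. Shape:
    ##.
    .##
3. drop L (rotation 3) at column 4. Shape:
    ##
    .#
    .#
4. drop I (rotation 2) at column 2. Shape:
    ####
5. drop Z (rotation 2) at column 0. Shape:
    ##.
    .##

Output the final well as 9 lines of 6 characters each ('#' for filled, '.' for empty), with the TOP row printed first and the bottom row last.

Drop 1: Z rot0 at col 2 lands with bottom-row=0; cleared 0 line(s) (total 0); column heights now [0 0 2 2 1 0], max=2
Drop 2: Z rot0 at col 0 lands with bottom-row=2; cleared 0 line(s) (total 0); column heights now [4 4 3 2 1 0], max=4
Drop 3: L rot3 at col 4 lands with bottom-row=0; cleared 0 line(s) (total 0); column heights now [4 4 3 2 3 3], max=4
Drop 4: I rot2 at col 2 lands with bottom-row=3; cleared 1 line(s) (total 1); column heights now [0 3 3 2 3 3], max=3
Drop 5: Z rot2 at col 0 lands with bottom-row=3; cleared 0 line(s) (total 1); column heights now [5 5 4 2 3 3], max=5

Answer: ......
......
......
......
##....
.##...
.##.##
..##.#
...###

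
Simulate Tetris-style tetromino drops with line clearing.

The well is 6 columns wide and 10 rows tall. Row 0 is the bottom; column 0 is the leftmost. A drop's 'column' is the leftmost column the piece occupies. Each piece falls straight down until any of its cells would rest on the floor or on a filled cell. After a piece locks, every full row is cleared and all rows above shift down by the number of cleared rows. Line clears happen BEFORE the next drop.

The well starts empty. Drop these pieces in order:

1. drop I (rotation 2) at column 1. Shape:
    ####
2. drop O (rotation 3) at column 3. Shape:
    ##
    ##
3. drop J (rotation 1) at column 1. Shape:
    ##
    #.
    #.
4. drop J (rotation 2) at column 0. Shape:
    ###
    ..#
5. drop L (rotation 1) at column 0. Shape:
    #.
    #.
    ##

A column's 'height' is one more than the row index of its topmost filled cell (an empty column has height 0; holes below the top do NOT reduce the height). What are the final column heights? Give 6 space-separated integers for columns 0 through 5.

Answer: 9 7 6 3 3 0

Derivation:
Drop 1: I rot2 at col 1 lands with bottom-row=0; cleared 0 line(s) (total 0); column heights now [0 1 1 1 1 0], max=1
Drop 2: O rot3 at col 3 lands with bottom-row=1; cleared 0 line(s) (total 0); column heights now [0 1 1 3 3 0], max=3
Drop 3: J rot1 at col 1 lands with bottom-row=1; cleared 0 line(s) (total 0); column heights now [0 4 4 3 3 0], max=4
Drop 4: J rot2 at col 0 lands with bottom-row=4; cleared 0 line(s) (total 0); column heights now [6 6 6 3 3 0], max=6
Drop 5: L rot1 at col 0 lands with bottom-row=6; cleared 0 line(s) (total 0); column heights now [9 7 6 3 3 0], max=9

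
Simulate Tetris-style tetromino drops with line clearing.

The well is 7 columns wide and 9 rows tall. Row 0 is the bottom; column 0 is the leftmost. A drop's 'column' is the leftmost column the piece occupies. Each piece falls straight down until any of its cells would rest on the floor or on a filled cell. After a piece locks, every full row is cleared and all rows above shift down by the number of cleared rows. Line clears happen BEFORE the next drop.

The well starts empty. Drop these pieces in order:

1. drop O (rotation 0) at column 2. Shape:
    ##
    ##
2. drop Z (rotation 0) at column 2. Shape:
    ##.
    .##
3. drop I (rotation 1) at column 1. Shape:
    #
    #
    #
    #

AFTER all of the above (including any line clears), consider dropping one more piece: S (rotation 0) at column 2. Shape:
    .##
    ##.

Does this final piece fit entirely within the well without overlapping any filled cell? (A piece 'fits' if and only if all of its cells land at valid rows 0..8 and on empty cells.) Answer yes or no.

Drop 1: O rot0 at col 2 lands with bottom-row=0; cleared 0 line(s) (total 0); column heights now [0 0 2 2 0 0 0], max=2
Drop 2: Z rot0 at col 2 lands with bottom-row=2; cleared 0 line(s) (total 0); column heights now [0 0 4 4 3 0 0], max=4
Drop 3: I rot1 at col 1 lands with bottom-row=0; cleared 0 line(s) (total 0); column heights now [0 4 4 4 3 0 0], max=4
Test piece S rot0 at col 2 (width 3): heights before test = [0 4 4 4 3 0 0]; fits = True

Answer: yes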